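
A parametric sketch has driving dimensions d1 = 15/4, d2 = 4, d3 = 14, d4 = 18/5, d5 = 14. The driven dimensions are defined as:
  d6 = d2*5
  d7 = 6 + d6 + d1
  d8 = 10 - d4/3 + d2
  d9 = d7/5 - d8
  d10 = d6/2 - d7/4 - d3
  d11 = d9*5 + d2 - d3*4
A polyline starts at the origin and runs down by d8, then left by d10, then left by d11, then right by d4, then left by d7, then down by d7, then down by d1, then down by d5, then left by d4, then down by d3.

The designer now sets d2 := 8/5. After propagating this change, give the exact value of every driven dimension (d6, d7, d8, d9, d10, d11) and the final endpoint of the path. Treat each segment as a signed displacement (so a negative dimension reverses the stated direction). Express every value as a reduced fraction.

d6 = 8
d7 = 71/4
d8 = 52/5
d9 = -137/20
d10 = -231/16
d11 = -1773/20
endpoint = (6827/80, -599/10)

Apply edit: d2 := 8/5
  d6 = d2*5 = 8
  d7 = 6 + d6 + d1 = 71/4
  d8 = 10 - d4/3 + d2 = 52/5
  d9 = d7/5 - d8 = -137/20
  d10 = d6/2 - d7/4 - d3 = -231/16
  d11 = d9*5 + d2 - d3*4 = -1773/20
Walk from origin (0, 0):
  seg 1: down by d8 = 52/5 → (0, -52/5)
  seg 2: left by d10 = -231/16 → (231/16, -52/5)
  seg 3: left by d11 = -1773/20 → (8247/80, -52/5)
  seg 4: right by d4 = 18/5 → (1707/16, -52/5)
  seg 5: left by d7 = 71/4 → (1423/16, -52/5)
  seg 6: down by d7 = 71/4 → (1423/16, -563/20)
  seg 7: down by d1 = 15/4 → (1423/16, -319/10)
  seg 8: down by d5 = 14 → (1423/16, -459/10)
  seg 9: left by d4 = 18/5 → (6827/80, -459/10)
  seg 10: down by d3 = 14 → (6827/80, -599/10)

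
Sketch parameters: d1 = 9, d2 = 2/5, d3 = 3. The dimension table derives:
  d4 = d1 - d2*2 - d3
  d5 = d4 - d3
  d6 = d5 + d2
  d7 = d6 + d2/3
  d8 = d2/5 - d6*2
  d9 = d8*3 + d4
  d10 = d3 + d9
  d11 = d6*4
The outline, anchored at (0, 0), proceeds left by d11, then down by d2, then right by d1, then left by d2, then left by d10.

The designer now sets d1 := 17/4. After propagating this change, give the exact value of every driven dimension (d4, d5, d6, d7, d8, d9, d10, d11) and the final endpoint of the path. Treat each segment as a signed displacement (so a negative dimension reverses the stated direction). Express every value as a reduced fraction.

d4 = 9/20
d5 = -51/20
d6 = -43/20
d7 = -121/60
d8 = 219/50
d9 = 1359/100
d10 = 1659/100
d11 = -43/5
endpoint = (-207/50, -2/5)

Apply edit: d1 := 17/4
  d4 = d1 - d2*2 - d3 = 9/20
  d5 = d4 - d3 = -51/20
  d6 = d5 + d2 = -43/20
  d7 = d6 + d2/3 = -121/60
  d8 = d2/5 - d6*2 = 219/50
  d9 = d8*3 + d4 = 1359/100
  d10 = d3 + d9 = 1659/100
  d11 = d6*4 = -43/5
Walk from origin (0, 0):
  seg 1: left by d11 = -43/5 → (43/5, 0)
  seg 2: down by d2 = 2/5 → (43/5, -2/5)
  seg 3: right by d1 = 17/4 → (257/20, -2/5)
  seg 4: left by d2 = 2/5 → (249/20, -2/5)
  seg 5: left by d10 = 1659/100 → (-207/50, -2/5)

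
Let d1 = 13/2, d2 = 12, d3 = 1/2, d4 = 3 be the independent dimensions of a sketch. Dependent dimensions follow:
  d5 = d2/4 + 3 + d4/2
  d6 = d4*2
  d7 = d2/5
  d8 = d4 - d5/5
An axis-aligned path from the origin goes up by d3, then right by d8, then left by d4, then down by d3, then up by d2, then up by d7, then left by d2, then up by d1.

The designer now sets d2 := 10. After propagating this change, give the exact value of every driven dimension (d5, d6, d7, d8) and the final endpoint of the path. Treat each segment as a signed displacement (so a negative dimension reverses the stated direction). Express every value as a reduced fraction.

Apply edit: d2 := 10
  d5 = d2/4 + 3 + d4/2 = 7
  d6 = d4*2 = 6
  d7 = d2/5 = 2
  d8 = d4 - d5/5 = 8/5
Walk from origin (0, 0):
  seg 1: up by d3 = 1/2 → (0, 1/2)
  seg 2: right by d8 = 8/5 → (8/5, 1/2)
  seg 3: left by d4 = 3 → (-7/5, 1/2)
  seg 4: down by d3 = 1/2 → (-7/5, 0)
  seg 5: up by d2 = 10 → (-7/5, 10)
  seg 6: up by d7 = 2 → (-7/5, 12)
  seg 7: left by d2 = 10 → (-57/5, 12)
  seg 8: up by d1 = 13/2 → (-57/5, 37/2)

d5 = 7
d6 = 6
d7 = 2
d8 = 8/5
endpoint = (-57/5, 37/2)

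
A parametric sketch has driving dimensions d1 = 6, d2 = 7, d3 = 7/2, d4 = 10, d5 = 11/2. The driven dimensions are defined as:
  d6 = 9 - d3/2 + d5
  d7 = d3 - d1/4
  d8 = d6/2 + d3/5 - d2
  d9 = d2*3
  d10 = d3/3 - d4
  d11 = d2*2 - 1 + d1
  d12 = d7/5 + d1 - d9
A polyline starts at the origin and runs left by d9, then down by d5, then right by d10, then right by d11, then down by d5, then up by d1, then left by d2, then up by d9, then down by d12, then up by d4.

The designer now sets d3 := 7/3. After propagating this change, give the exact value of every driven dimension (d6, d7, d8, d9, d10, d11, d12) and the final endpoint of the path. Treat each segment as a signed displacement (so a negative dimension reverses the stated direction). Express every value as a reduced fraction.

Apply edit: d3 := 7/3
  d6 = 9 - d3/2 + d5 = 40/3
  d7 = d3 - d1/4 = 5/6
  d8 = d6/2 + d3/5 - d2 = 2/15
  d9 = d2*3 = 21
  d10 = d3/3 - d4 = -83/9
  d11 = d2*2 - 1 + d1 = 19
  d12 = d7/5 + d1 - d9 = -89/6
Walk from origin (0, 0):
  seg 1: left by d9 = 21 → (-21, 0)
  seg 2: down by d5 = 11/2 → (-21, -11/2)
  seg 3: right by d10 = -83/9 → (-272/9, -11/2)
  seg 4: right by d11 = 19 → (-101/9, -11/2)
  seg 5: down by d5 = 11/2 → (-101/9, -11)
  seg 6: up by d1 = 6 → (-101/9, -5)
  seg 7: left by d2 = 7 → (-164/9, -5)
  seg 8: up by d9 = 21 → (-164/9, 16)
  seg 9: down by d12 = -89/6 → (-164/9, 185/6)
  seg 10: up by d4 = 10 → (-164/9, 245/6)

d6 = 40/3
d7 = 5/6
d8 = 2/15
d9 = 21
d10 = -83/9
d11 = 19
d12 = -89/6
endpoint = (-164/9, 245/6)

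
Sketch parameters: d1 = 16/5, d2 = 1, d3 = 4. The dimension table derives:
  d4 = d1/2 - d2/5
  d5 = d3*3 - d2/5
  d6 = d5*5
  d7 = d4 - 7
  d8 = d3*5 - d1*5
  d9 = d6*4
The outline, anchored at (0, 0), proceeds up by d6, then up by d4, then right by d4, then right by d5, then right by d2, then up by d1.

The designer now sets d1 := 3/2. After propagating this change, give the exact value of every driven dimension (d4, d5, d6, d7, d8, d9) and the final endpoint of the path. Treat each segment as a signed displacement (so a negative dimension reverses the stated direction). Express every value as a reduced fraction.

d4 = 11/20
d5 = 59/5
d6 = 59
d7 = -129/20
d8 = 25/2
d9 = 236
endpoint = (267/20, 1221/20)

Apply edit: d1 := 3/2
  d4 = d1/2 - d2/5 = 11/20
  d5 = d3*3 - d2/5 = 59/5
  d6 = d5*5 = 59
  d7 = d4 - 7 = -129/20
  d8 = d3*5 - d1*5 = 25/2
  d9 = d6*4 = 236
Walk from origin (0, 0):
  seg 1: up by d6 = 59 → (0, 59)
  seg 2: up by d4 = 11/20 → (0, 1191/20)
  seg 3: right by d4 = 11/20 → (11/20, 1191/20)
  seg 4: right by d5 = 59/5 → (247/20, 1191/20)
  seg 5: right by d2 = 1 → (267/20, 1191/20)
  seg 6: up by d1 = 3/2 → (267/20, 1221/20)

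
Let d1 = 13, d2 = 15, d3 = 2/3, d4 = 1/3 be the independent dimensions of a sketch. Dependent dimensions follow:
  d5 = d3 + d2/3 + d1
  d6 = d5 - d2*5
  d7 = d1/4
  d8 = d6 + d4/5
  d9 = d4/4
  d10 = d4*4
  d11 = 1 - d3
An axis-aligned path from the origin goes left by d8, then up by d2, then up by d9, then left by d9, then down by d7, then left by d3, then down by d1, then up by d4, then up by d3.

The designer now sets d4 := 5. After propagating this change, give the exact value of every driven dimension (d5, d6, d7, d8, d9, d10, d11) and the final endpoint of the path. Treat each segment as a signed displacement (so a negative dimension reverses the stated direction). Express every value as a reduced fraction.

d5 = 56/3
d6 = -169/3
d7 = 13/4
d8 = -166/3
d9 = 5/4
d10 = 20
d11 = 1/3
endpoint = (641/12, 17/3)

Apply edit: d4 := 5
  d5 = d3 + d2/3 + d1 = 56/3
  d6 = d5 - d2*5 = -169/3
  d7 = d1/4 = 13/4
  d8 = d6 + d4/5 = -166/3
  d9 = d4/4 = 5/4
  d10 = d4*4 = 20
  d11 = 1 - d3 = 1/3
Walk from origin (0, 0):
  seg 1: left by d8 = -166/3 → (166/3, 0)
  seg 2: up by d2 = 15 → (166/3, 15)
  seg 3: up by d9 = 5/4 → (166/3, 65/4)
  seg 4: left by d9 = 5/4 → (649/12, 65/4)
  seg 5: down by d7 = 13/4 → (649/12, 13)
  seg 6: left by d3 = 2/3 → (641/12, 13)
  seg 7: down by d1 = 13 → (641/12, 0)
  seg 8: up by d4 = 5 → (641/12, 5)
  seg 9: up by d3 = 2/3 → (641/12, 17/3)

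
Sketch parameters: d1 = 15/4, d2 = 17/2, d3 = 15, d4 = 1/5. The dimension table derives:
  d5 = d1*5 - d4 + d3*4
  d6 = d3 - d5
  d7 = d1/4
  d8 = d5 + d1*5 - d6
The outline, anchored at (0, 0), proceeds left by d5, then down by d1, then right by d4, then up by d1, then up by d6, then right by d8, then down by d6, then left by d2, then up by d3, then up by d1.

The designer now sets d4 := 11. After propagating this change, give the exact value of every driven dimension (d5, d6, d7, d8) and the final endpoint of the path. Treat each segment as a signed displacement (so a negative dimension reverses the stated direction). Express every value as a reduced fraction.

d5 = 271/4
d6 = -211/4
d7 = 15/16
d8 = 557/4
endpoint = (74, 75/4)

Apply edit: d4 := 11
  d5 = d1*5 - d4 + d3*4 = 271/4
  d6 = d3 - d5 = -211/4
  d7 = d1/4 = 15/16
  d8 = d5 + d1*5 - d6 = 557/4
Walk from origin (0, 0):
  seg 1: left by d5 = 271/4 → (-271/4, 0)
  seg 2: down by d1 = 15/4 → (-271/4, -15/4)
  seg 3: right by d4 = 11 → (-227/4, -15/4)
  seg 4: up by d1 = 15/4 → (-227/4, 0)
  seg 5: up by d6 = -211/4 → (-227/4, -211/4)
  seg 6: right by d8 = 557/4 → (165/2, -211/4)
  seg 7: down by d6 = -211/4 → (165/2, 0)
  seg 8: left by d2 = 17/2 → (74, 0)
  seg 9: up by d3 = 15 → (74, 15)
  seg 10: up by d1 = 15/4 → (74, 75/4)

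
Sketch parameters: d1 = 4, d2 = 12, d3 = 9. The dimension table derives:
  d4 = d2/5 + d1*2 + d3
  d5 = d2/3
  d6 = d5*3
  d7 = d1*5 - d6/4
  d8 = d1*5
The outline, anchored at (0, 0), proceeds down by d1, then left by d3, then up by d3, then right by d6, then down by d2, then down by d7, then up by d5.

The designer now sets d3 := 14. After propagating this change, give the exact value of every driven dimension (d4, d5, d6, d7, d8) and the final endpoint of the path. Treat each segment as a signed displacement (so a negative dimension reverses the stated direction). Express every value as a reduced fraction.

Apply edit: d3 := 14
  d4 = d2/5 + d1*2 + d3 = 122/5
  d5 = d2/3 = 4
  d6 = d5*3 = 12
  d7 = d1*5 - d6/4 = 17
  d8 = d1*5 = 20
Walk from origin (0, 0):
  seg 1: down by d1 = 4 → (0, -4)
  seg 2: left by d3 = 14 → (-14, -4)
  seg 3: up by d3 = 14 → (-14, 10)
  seg 4: right by d6 = 12 → (-2, 10)
  seg 5: down by d2 = 12 → (-2, -2)
  seg 6: down by d7 = 17 → (-2, -19)
  seg 7: up by d5 = 4 → (-2, -15)

d4 = 122/5
d5 = 4
d6 = 12
d7 = 17
d8 = 20
endpoint = (-2, -15)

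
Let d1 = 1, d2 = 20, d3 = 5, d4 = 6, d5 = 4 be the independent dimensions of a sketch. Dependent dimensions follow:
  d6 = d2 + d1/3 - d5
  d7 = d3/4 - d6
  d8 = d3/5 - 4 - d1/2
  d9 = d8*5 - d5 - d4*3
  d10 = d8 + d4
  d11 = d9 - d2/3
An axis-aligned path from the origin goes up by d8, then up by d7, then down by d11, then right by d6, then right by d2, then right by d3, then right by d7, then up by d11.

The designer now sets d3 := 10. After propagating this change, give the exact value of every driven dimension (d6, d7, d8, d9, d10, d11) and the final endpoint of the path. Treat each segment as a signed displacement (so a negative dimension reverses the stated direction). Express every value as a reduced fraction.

Apply edit: d3 := 10
  d6 = d2 + d1/3 - d5 = 49/3
  d7 = d3/4 - d6 = -83/6
  d8 = d3/5 - 4 - d1/2 = -5/2
  d9 = d8*5 - d5 - d4*3 = -69/2
  d10 = d8 + d4 = 7/2
  d11 = d9 - d2/3 = -247/6
Walk from origin (0, 0):
  seg 1: up by d8 = -5/2 → (0, -5/2)
  seg 2: up by d7 = -83/6 → (0, -49/3)
  seg 3: down by d11 = -247/6 → (0, 149/6)
  seg 4: right by d6 = 49/3 → (49/3, 149/6)
  seg 5: right by d2 = 20 → (109/3, 149/6)
  seg 6: right by d3 = 10 → (139/3, 149/6)
  seg 7: right by d7 = -83/6 → (65/2, 149/6)
  seg 8: up by d11 = -247/6 → (65/2, -49/3)

d6 = 49/3
d7 = -83/6
d8 = -5/2
d9 = -69/2
d10 = 7/2
d11 = -247/6
endpoint = (65/2, -49/3)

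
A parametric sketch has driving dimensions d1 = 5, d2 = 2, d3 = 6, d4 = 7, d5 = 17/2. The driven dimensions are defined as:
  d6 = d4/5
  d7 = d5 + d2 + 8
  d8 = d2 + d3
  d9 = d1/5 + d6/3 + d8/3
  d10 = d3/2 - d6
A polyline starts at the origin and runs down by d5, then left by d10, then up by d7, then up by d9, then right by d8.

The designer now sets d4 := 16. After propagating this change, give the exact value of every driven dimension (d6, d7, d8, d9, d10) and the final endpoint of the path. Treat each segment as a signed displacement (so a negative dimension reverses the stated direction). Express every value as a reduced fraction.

d6 = 16/5
d7 = 37/2
d8 = 8
d9 = 71/15
d10 = -1/5
endpoint = (41/5, 221/15)

Apply edit: d4 := 16
  d6 = d4/5 = 16/5
  d7 = d5 + d2 + 8 = 37/2
  d8 = d2 + d3 = 8
  d9 = d1/5 + d6/3 + d8/3 = 71/15
  d10 = d3/2 - d6 = -1/5
Walk from origin (0, 0):
  seg 1: down by d5 = 17/2 → (0, -17/2)
  seg 2: left by d10 = -1/5 → (1/5, -17/2)
  seg 3: up by d7 = 37/2 → (1/5, 10)
  seg 4: up by d9 = 71/15 → (1/5, 221/15)
  seg 5: right by d8 = 8 → (41/5, 221/15)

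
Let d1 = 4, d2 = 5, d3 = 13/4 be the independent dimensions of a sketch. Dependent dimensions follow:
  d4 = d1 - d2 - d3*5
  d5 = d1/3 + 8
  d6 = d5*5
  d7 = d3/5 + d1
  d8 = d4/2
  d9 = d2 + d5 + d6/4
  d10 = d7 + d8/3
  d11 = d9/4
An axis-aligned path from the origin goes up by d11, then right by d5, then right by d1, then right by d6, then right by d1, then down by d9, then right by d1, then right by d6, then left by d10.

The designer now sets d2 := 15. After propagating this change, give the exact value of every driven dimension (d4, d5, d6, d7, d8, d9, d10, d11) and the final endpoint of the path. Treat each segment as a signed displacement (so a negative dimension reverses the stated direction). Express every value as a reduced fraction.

Apply edit: d2 := 15
  d4 = d1 - d2 - d3*5 = -109/4
  d5 = d1/3 + 8 = 28/3
  d6 = d5*5 = 140/3
  d7 = d3/5 + d1 = 93/20
  d8 = d4/2 = -109/8
  d9 = d2 + d5 + d6/4 = 36
  d10 = d7 + d8/3 = 13/120
  d11 = d9/4 = 9
Walk from origin (0, 0):
  seg 1: up by d11 = 9 → (0, 9)
  seg 2: right by d5 = 28/3 → (28/3, 9)
  seg 3: right by d1 = 4 → (40/3, 9)
  seg 4: right by d6 = 140/3 → (60, 9)
  seg 5: right by d1 = 4 → (64, 9)
  seg 6: down by d9 = 36 → (64, -27)
  seg 7: right by d1 = 4 → (68, -27)
  seg 8: right by d6 = 140/3 → (344/3, -27)
  seg 9: left by d10 = 13/120 → (13747/120, -27)

d4 = -109/4
d5 = 28/3
d6 = 140/3
d7 = 93/20
d8 = -109/8
d9 = 36
d10 = 13/120
d11 = 9
endpoint = (13747/120, -27)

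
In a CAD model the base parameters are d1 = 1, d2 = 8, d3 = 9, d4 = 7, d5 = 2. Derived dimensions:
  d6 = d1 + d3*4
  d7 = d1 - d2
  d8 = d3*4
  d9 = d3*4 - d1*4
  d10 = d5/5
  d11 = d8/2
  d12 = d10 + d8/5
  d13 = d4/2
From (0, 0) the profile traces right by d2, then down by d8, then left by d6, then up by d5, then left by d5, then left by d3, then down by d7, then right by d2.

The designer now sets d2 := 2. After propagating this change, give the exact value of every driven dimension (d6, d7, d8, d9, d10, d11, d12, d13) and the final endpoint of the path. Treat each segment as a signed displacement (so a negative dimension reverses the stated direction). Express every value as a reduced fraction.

Apply edit: d2 := 2
  d6 = d1 + d3*4 = 37
  d7 = d1 - d2 = -1
  d8 = d3*4 = 36
  d9 = d3*4 - d1*4 = 32
  d10 = d5/5 = 2/5
  d11 = d8/2 = 18
  d12 = d10 + d8/5 = 38/5
  d13 = d4/2 = 7/2
Walk from origin (0, 0):
  seg 1: right by d2 = 2 → (2, 0)
  seg 2: down by d8 = 36 → (2, -36)
  seg 3: left by d6 = 37 → (-35, -36)
  seg 4: up by d5 = 2 → (-35, -34)
  seg 5: left by d5 = 2 → (-37, -34)
  seg 6: left by d3 = 9 → (-46, -34)
  seg 7: down by d7 = -1 → (-46, -33)
  seg 8: right by d2 = 2 → (-44, -33)

d6 = 37
d7 = -1
d8 = 36
d9 = 32
d10 = 2/5
d11 = 18
d12 = 38/5
d13 = 7/2
endpoint = (-44, -33)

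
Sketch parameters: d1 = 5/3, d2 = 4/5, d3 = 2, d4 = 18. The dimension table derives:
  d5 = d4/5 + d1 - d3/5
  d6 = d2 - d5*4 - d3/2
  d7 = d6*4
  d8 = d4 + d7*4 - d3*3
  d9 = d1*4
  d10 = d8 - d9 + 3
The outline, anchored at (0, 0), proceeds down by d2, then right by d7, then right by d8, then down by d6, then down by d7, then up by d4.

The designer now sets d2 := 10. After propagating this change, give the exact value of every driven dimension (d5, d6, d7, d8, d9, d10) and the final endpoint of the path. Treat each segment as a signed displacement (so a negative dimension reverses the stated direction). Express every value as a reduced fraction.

Apply edit: d2 := 10
  d5 = d4/5 + d1 - d3/5 = 73/15
  d6 = d2 - d5*4 - d3/2 = -157/15
  d7 = d6*4 = -628/15
  d8 = d4 + d7*4 - d3*3 = -2332/15
  d9 = d1*4 = 20/3
  d10 = d8 - d9 + 3 = -2387/15
Walk from origin (0, 0):
  seg 1: down by d2 = 10 → (0, -10)
  seg 2: right by d7 = -628/15 → (-628/15, -10)
  seg 3: right by d8 = -2332/15 → (-592/3, -10)
  seg 4: down by d6 = -157/15 → (-592/3, 7/15)
  seg 5: down by d7 = -628/15 → (-592/3, 127/3)
  seg 6: up by d4 = 18 → (-592/3, 181/3)

d5 = 73/15
d6 = -157/15
d7 = -628/15
d8 = -2332/15
d9 = 20/3
d10 = -2387/15
endpoint = (-592/3, 181/3)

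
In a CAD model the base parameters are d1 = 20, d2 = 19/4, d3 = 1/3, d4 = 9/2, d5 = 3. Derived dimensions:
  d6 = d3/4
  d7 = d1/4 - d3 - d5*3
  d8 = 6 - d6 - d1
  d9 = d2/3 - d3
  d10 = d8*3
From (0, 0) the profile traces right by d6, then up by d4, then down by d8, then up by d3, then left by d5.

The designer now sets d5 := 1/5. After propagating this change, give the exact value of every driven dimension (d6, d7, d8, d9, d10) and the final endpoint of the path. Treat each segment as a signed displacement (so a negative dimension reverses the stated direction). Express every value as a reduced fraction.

Apply edit: d5 := 1/5
  d6 = d3/4 = 1/12
  d7 = d1/4 - d3 - d5*3 = 61/15
  d8 = 6 - d6 - d1 = -169/12
  d9 = d2/3 - d3 = 5/4
  d10 = d8*3 = -169/4
Walk from origin (0, 0):
  seg 1: right by d6 = 1/12 → (1/12, 0)
  seg 2: up by d4 = 9/2 → (1/12, 9/2)
  seg 3: down by d8 = -169/12 → (1/12, 223/12)
  seg 4: up by d3 = 1/3 → (1/12, 227/12)
  seg 5: left by d5 = 1/5 → (-7/60, 227/12)

d6 = 1/12
d7 = 61/15
d8 = -169/12
d9 = 5/4
d10 = -169/4
endpoint = (-7/60, 227/12)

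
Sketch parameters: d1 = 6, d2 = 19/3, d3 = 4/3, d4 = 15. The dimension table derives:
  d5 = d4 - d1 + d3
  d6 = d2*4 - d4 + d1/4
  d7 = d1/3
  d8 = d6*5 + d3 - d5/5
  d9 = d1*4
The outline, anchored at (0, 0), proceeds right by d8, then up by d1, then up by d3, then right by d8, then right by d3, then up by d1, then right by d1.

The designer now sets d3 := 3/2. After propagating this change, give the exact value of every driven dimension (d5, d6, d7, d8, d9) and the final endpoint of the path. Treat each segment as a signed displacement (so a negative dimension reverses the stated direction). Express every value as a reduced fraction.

d5 = 21/2
d6 = 71/6
d7 = 2
d8 = 1757/30
d9 = 24
endpoint = (3739/30, 27/2)

Apply edit: d3 := 3/2
  d5 = d4 - d1 + d3 = 21/2
  d6 = d2*4 - d4 + d1/4 = 71/6
  d7 = d1/3 = 2
  d8 = d6*5 + d3 - d5/5 = 1757/30
  d9 = d1*4 = 24
Walk from origin (0, 0):
  seg 1: right by d8 = 1757/30 → (1757/30, 0)
  seg 2: up by d1 = 6 → (1757/30, 6)
  seg 3: up by d3 = 3/2 → (1757/30, 15/2)
  seg 4: right by d8 = 1757/30 → (1757/15, 15/2)
  seg 5: right by d3 = 3/2 → (3559/30, 15/2)
  seg 6: up by d1 = 6 → (3559/30, 27/2)
  seg 7: right by d1 = 6 → (3739/30, 27/2)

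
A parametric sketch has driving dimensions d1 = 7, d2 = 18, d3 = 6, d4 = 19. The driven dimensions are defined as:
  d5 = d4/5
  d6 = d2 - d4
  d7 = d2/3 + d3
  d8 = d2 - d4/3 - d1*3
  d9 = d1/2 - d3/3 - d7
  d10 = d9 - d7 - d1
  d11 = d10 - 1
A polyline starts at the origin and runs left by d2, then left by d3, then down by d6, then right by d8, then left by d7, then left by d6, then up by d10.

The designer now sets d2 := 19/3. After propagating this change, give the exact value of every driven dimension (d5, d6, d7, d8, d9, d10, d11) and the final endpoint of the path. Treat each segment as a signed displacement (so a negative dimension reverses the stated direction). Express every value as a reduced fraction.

d5 = 19/5
d6 = -38/3
d7 = 73/9
d8 = -21
d9 = -119/18
d10 = -391/18
d11 = -409/18
endpoint = (-259/9, -163/18)

Apply edit: d2 := 19/3
  d5 = d4/5 = 19/5
  d6 = d2 - d4 = -38/3
  d7 = d2/3 + d3 = 73/9
  d8 = d2 - d4/3 - d1*3 = -21
  d9 = d1/2 - d3/3 - d7 = -119/18
  d10 = d9 - d7 - d1 = -391/18
  d11 = d10 - 1 = -409/18
Walk from origin (0, 0):
  seg 1: left by d2 = 19/3 → (-19/3, 0)
  seg 2: left by d3 = 6 → (-37/3, 0)
  seg 3: down by d6 = -38/3 → (-37/3, 38/3)
  seg 4: right by d8 = -21 → (-100/3, 38/3)
  seg 5: left by d7 = 73/9 → (-373/9, 38/3)
  seg 6: left by d6 = -38/3 → (-259/9, 38/3)
  seg 7: up by d10 = -391/18 → (-259/9, -163/18)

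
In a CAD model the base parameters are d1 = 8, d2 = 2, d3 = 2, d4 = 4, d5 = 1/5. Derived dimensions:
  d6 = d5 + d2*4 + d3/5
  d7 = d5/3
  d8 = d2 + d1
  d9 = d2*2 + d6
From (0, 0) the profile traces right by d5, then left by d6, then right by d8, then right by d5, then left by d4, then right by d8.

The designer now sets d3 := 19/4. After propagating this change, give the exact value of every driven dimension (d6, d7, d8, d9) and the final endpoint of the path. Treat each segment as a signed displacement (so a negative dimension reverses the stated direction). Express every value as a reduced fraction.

Apply edit: d3 := 19/4
  d6 = d5 + d2*4 + d3/5 = 183/20
  d7 = d5/3 = 1/15
  d8 = d2 + d1 = 10
  d9 = d2*2 + d6 = 263/20
Walk from origin (0, 0):
  seg 1: right by d5 = 1/5 → (1/5, 0)
  seg 2: left by d6 = 183/20 → (-179/20, 0)
  seg 3: right by d8 = 10 → (21/20, 0)
  seg 4: right by d5 = 1/5 → (5/4, 0)
  seg 5: left by d4 = 4 → (-11/4, 0)
  seg 6: right by d8 = 10 → (29/4, 0)

d6 = 183/20
d7 = 1/15
d8 = 10
d9 = 263/20
endpoint = (29/4, 0)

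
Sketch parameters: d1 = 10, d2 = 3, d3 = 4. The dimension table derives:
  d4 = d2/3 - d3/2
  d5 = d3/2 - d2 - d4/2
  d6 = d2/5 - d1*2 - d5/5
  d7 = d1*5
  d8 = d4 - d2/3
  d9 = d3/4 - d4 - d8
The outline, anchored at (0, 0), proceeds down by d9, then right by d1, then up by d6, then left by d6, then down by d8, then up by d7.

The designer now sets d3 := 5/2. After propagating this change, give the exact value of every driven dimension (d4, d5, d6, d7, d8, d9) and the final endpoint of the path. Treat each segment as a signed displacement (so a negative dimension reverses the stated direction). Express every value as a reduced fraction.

Apply edit: d3 := 5/2
  d4 = d2/3 - d3/2 = -1/4
  d5 = d3/2 - d2 - d4/2 = -13/8
  d6 = d2/5 - d1*2 - d5/5 = -763/40
  d7 = d1*5 = 50
  d8 = d4 - d2/3 = -5/4
  d9 = d3/4 - d4 - d8 = 17/8
Walk from origin (0, 0):
  seg 1: down by d9 = 17/8 → (0, -17/8)
  seg 2: right by d1 = 10 → (10, -17/8)
  seg 3: up by d6 = -763/40 → (10, -106/5)
  seg 4: left by d6 = -763/40 → (1163/40, -106/5)
  seg 5: down by d8 = -5/4 → (1163/40, -399/20)
  seg 6: up by d7 = 50 → (1163/40, 601/20)

d4 = -1/4
d5 = -13/8
d6 = -763/40
d7 = 50
d8 = -5/4
d9 = 17/8
endpoint = (1163/40, 601/20)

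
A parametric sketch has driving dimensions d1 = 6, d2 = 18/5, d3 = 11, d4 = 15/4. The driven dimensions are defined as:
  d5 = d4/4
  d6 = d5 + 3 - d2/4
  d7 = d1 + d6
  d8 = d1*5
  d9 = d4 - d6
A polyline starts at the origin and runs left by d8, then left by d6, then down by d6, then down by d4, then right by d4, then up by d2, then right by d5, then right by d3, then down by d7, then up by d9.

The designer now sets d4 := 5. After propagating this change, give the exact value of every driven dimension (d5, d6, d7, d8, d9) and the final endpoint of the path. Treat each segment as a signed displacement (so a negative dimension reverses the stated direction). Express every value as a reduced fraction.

Apply edit: d4 := 5
  d5 = d4/4 = 5/4
  d6 = d5 + 3 - d2/4 = 67/20
  d7 = d1 + d6 = 187/20
  d8 = d1*5 = 30
  d9 = d4 - d6 = 33/20
Walk from origin (0, 0):
  seg 1: left by d8 = 30 → (-30, 0)
  seg 2: left by d6 = 67/20 → (-667/20, 0)
  seg 3: down by d6 = 67/20 → (-667/20, -67/20)
  seg 4: down by d4 = 5 → (-667/20, -167/20)
  seg 5: right by d4 = 5 → (-567/20, -167/20)
  seg 6: up by d2 = 18/5 → (-567/20, -19/4)
  seg 7: right by d5 = 5/4 → (-271/10, -19/4)
  seg 8: right by d3 = 11 → (-161/10, -19/4)
  seg 9: down by d7 = 187/20 → (-161/10, -141/10)
  seg 10: up by d9 = 33/20 → (-161/10, -249/20)

d5 = 5/4
d6 = 67/20
d7 = 187/20
d8 = 30
d9 = 33/20
endpoint = (-161/10, -249/20)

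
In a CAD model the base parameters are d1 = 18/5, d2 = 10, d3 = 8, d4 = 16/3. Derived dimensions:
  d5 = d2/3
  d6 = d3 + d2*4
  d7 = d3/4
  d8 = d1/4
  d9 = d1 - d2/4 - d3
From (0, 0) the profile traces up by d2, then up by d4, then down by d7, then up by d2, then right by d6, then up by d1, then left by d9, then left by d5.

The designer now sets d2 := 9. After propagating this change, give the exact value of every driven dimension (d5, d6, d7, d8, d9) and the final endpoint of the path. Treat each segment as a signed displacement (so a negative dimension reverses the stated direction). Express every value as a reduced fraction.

Apply edit: d2 := 9
  d5 = d2/3 = 3
  d6 = d3 + d2*4 = 44
  d7 = d3/4 = 2
  d8 = d1/4 = 9/10
  d9 = d1 - d2/4 - d3 = -133/20
Walk from origin (0, 0):
  seg 1: up by d2 = 9 → (0, 9)
  seg 2: up by d4 = 16/3 → (0, 43/3)
  seg 3: down by d7 = 2 → (0, 37/3)
  seg 4: up by d2 = 9 → (0, 64/3)
  seg 5: right by d6 = 44 → (44, 64/3)
  seg 6: up by d1 = 18/5 → (44, 374/15)
  seg 7: left by d9 = -133/20 → (1013/20, 374/15)
  seg 8: left by d5 = 3 → (953/20, 374/15)

d5 = 3
d6 = 44
d7 = 2
d8 = 9/10
d9 = -133/20
endpoint = (953/20, 374/15)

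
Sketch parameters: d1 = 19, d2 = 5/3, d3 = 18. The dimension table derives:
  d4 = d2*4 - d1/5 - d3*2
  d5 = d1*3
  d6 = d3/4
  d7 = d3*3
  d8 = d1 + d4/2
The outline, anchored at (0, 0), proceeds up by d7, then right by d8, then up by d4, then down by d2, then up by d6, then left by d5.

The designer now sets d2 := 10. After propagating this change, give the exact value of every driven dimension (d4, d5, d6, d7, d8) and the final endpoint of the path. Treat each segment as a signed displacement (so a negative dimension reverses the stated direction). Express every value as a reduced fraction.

Apply edit: d2 := 10
  d4 = d2*4 - d1/5 - d3*2 = 1/5
  d5 = d1*3 = 57
  d6 = d3/4 = 9/2
  d7 = d3*3 = 54
  d8 = d1 + d4/2 = 191/10
Walk from origin (0, 0):
  seg 1: up by d7 = 54 → (0, 54)
  seg 2: right by d8 = 191/10 → (191/10, 54)
  seg 3: up by d4 = 1/5 → (191/10, 271/5)
  seg 4: down by d2 = 10 → (191/10, 221/5)
  seg 5: up by d6 = 9/2 → (191/10, 487/10)
  seg 6: left by d5 = 57 → (-379/10, 487/10)

d4 = 1/5
d5 = 57
d6 = 9/2
d7 = 54
d8 = 191/10
endpoint = (-379/10, 487/10)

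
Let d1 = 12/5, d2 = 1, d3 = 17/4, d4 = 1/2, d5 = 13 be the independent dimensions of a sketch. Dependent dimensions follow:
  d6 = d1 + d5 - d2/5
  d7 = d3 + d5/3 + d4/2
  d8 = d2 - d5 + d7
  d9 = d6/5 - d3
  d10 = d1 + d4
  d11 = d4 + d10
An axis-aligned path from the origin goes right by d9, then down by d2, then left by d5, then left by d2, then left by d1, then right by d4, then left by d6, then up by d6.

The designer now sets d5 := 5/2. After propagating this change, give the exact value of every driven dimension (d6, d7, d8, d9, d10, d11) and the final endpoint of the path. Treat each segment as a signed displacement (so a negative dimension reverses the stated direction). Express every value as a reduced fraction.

Apply edit: d5 := 5/2
  d6 = d1 + d5 - d2/5 = 47/10
  d7 = d3 + d5/3 + d4/2 = 16/3
  d8 = d2 - d5 + d7 = 23/6
  d9 = d6/5 - d3 = -331/100
  d10 = d1 + d4 = 29/10
  d11 = d4 + d10 = 17/5
Walk from origin (0, 0):
  seg 1: right by d9 = -331/100 → (-331/100, 0)
  seg 2: down by d2 = 1 → (-331/100, -1)
  seg 3: left by d5 = 5/2 → (-581/100, -1)
  seg 4: left by d2 = 1 → (-681/100, -1)
  seg 5: left by d1 = 12/5 → (-921/100, -1)
  seg 6: right by d4 = 1/2 → (-871/100, -1)
  seg 7: left by d6 = 47/10 → (-1341/100, -1)
  seg 8: up by d6 = 47/10 → (-1341/100, 37/10)

d6 = 47/10
d7 = 16/3
d8 = 23/6
d9 = -331/100
d10 = 29/10
d11 = 17/5
endpoint = (-1341/100, 37/10)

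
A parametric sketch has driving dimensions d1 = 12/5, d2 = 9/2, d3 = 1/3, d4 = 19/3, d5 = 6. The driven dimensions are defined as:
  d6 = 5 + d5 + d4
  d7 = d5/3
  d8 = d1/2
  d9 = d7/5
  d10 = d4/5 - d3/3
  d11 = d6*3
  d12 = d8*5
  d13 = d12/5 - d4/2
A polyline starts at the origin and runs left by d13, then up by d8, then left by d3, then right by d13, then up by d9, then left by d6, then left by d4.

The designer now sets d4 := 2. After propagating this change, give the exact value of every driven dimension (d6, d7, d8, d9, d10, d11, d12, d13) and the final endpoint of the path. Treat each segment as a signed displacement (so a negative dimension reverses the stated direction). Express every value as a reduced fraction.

Apply edit: d4 := 2
  d6 = 5 + d5 + d4 = 13
  d7 = d5/3 = 2
  d8 = d1/2 = 6/5
  d9 = d7/5 = 2/5
  d10 = d4/5 - d3/3 = 13/45
  d11 = d6*3 = 39
  d12 = d8*5 = 6
  d13 = d12/5 - d4/2 = 1/5
Walk from origin (0, 0):
  seg 1: left by d13 = 1/5 → (-1/5, 0)
  seg 2: up by d8 = 6/5 → (-1/5, 6/5)
  seg 3: left by d3 = 1/3 → (-8/15, 6/5)
  seg 4: right by d13 = 1/5 → (-1/3, 6/5)
  seg 5: up by d9 = 2/5 → (-1/3, 8/5)
  seg 6: left by d6 = 13 → (-40/3, 8/5)
  seg 7: left by d4 = 2 → (-46/3, 8/5)

d6 = 13
d7 = 2
d8 = 6/5
d9 = 2/5
d10 = 13/45
d11 = 39
d12 = 6
d13 = 1/5
endpoint = (-46/3, 8/5)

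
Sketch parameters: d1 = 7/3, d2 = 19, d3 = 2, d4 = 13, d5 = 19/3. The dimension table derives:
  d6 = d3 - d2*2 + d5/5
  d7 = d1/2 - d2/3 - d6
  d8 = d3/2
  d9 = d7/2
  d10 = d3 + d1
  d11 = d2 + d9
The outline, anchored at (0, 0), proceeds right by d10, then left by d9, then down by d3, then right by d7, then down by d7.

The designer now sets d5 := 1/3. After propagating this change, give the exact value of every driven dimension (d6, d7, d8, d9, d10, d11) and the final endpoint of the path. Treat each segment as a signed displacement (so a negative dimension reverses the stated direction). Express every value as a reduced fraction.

d6 = -539/15
d7 = 923/30
d8 = 1
d9 = 923/60
d10 = 13/3
d11 = 2063/60
endpoint = (1183/60, -983/30)

Apply edit: d5 := 1/3
  d6 = d3 - d2*2 + d5/5 = -539/15
  d7 = d1/2 - d2/3 - d6 = 923/30
  d8 = d3/2 = 1
  d9 = d7/2 = 923/60
  d10 = d3 + d1 = 13/3
  d11 = d2 + d9 = 2063/60
Walk from origin (0, 0):
  seg 1: right by d10 = 13/3 → (13/3, 0)
  seg 2: left by d9 = 923/60 → (-221/20, 0)
  seg 3: down by d3 = 2 → (-221/20, -2)
  seg 4: right by d7 = 923/30 → (1183/60, -2)
  seg 5: down by d7 = 923/30 → (1183/60, -983/30)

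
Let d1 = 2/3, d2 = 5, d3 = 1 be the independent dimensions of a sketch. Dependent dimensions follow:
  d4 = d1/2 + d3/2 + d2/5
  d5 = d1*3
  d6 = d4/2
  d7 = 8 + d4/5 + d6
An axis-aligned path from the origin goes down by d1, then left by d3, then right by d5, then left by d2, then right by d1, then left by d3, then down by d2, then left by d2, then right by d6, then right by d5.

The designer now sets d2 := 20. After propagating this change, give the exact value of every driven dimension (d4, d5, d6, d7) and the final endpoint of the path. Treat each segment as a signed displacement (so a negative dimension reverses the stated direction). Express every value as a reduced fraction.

Apply edit: d2 := 20
  d4 = d1/2 + d3/2 + d2/5 = 29/6
  d5 = d1*3 = 2
  d6 = d4/2 = 29/12
  d7 = 8 + d4/5 + d6 = 683/60
Walk from origin (0, 0):
  seg 1: down by d1 = 2/3 → (0, -2/3)
  seg 2: left by d3 = 1 → (-1, -2/3)
  seg 3: right by d5 = 2 → (1, -2/3)
  seg 4: left by d2 = 20 → (-19, -2/3)
  seg 5: right by d1 = 2/3 → (-55/3, -2/3)
  seg 6: left by d3 = 1 → (-58/3, -2/3)
  seg 7: down by d2 = 20 → (-58/3, -62/3)
  seg 8: left by d2 = 20 → (-118/3, -62/3)
  seg 9: right by d6 = 29/12 → (-443/12, -62/3)
  seg 10: right by d5 = 2 → (-419/12, -62/3)

d4 = 29/6
d5 = 2
d6 = 29/12
d7 = 683/60
endpoint = (-419/12, -62/3)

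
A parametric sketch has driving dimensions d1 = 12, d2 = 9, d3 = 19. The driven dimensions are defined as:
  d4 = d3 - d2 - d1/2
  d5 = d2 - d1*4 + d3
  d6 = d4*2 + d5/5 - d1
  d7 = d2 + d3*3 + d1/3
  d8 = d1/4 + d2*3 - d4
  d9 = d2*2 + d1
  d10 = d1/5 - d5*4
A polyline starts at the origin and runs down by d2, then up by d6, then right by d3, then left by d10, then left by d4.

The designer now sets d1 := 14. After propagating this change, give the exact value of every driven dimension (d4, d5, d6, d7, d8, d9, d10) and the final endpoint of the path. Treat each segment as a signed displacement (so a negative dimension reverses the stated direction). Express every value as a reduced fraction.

Apply edit: d1 := 14
  d4 = d3 - d2 - d1/2 = 3
  d5 = d2 - d1*4 + d3 = -28
  d6 = d4*2 + d5/5 - d1 = -68/5
  d7 = d2 + d3*3 + d1/3 = 212/3
  d8 = d1/4 + d2*3 - d4 = 55/2
  d9 = d2*2 + d1 = 32
  d10 = d1/5 - d5*4 = 574/5
Walk from origin (0, 0):
  seg 1: down by d2 = 9 → (0, -9)
  seg 2: up by d6 = -68/5 → (0, -113/5)
  seg 3: right by d3 = 19 → (19, -113/5)
  seg 4: left by d10 = 574/5 → (-479/5, -113/5)
  seg 5: left by d4 = 3 → (-494/5, -113/5)

d4 = 3
d5 = -28
d6 = -68/5
d7 = 212/3
d8 = 55/2
d9 = 32
d10 = 574/5
endpoint = (-494/5, -113/5)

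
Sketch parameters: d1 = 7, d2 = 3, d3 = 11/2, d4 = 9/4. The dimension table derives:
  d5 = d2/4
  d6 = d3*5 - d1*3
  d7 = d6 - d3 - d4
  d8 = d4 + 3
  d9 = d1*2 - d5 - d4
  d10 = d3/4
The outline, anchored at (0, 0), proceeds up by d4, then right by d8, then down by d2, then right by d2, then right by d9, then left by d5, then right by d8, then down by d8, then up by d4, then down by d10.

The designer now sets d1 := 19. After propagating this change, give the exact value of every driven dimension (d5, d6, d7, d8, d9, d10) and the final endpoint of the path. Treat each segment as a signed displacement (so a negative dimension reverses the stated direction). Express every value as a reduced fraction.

d5 = 3/4
d6 = -59/2
d7 = -149/4
d8 = 21/4
d9 = 35
d10 = 11/8
endpoint = (191/4, -41/8)

Apply edit: d1 := 19
  d5 = d2/4 = 3/4
  d6 = d3*5 - d1*3 = -59/2
  d7 = d6 - d3 - d4 = -149/4
  d8 = d4 + 3 = 21/4
  d9 = d1*2 - d5 - d4 = 35
  d10 = d3/4 = 11/8
Walk from origin (0, 0):
  seg 1: up by d4 = 9/4 → (0, 9/4)
  seg 2: right by d8 = 21/4 → (21/4, 9/4)
  seg 3: down by d2 = 3 → (21/4, -3/4)
  seg 4: right by d2 = 3 → (33/4, -3/4)
  seg 5: right by d9 = 35 → (173/4, -3/4)
  seg 6: left by d5 = 3/4 → (85/2, -3/4)
  seg 7: right by d8 = 21/4 → (191/4, -3/4)
  seg 8: down by d8 = 21/4 → (191/4, -6)
  seg 9: up by d4 = 9/4 → (191/4, -15/4)
  seg 10: down by d10 = 11/8 → (191/4, -41/8)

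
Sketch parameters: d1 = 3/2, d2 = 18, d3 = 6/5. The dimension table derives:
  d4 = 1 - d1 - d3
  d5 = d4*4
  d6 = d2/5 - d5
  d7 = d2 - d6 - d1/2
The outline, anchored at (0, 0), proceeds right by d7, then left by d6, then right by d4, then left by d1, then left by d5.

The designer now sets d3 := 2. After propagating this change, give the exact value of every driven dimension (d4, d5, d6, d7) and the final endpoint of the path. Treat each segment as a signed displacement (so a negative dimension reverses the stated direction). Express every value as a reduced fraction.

d4 = -5/2
d5 = -10
d6 = 68/5
d7 = 73/20
endpoint = (-79/20, 0)

Apply edit: d3 := 2
  d4 = 1 - d1 - d3 = -5/2
  d5 = d4*4 = -10
  d6 = d2/5 - d5 = 68/5
  d7 = d2 - d6 - d1/2 = 73/20
Walk from origin (0, 0):
  seg 1: right by d7 = 73/20 → (73/20, 0)
  seg 2: left by d6 = 68/5 → (-199/20, 0)
  seg 3: right by d4 = -5/2 → (-249/20, 0)
  seg 4: left by d1 = 3/2 → (-279/20, 0)
  seg 5: left by d5 = -10 → (-79/20, 0)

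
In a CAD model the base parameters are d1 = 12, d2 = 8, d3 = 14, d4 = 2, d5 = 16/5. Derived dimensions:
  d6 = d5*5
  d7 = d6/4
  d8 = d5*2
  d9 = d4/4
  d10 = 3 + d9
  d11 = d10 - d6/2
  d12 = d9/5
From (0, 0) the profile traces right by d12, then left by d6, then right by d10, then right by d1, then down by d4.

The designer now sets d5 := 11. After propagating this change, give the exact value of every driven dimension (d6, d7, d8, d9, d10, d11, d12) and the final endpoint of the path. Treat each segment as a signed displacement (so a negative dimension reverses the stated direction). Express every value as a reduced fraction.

d6 = 55
d7 = 55/4
d8 = 22
d9 = 1/2
d10 = 7/2
d11 = -24
d12 = 1/10
endpoint = (-197/5, -2)

Apply edit: d5 := 11
  d6 = d5*5 = 55
  d7 = d6/4 = 55/4
  d8 = d5*2 = 22
  d9 = d4/4 = 1/2
  d10 = 3 + d9 = 7/2
  d11 = d10 - d6/2 = -24
  d12 = d9/5 = 1/10
Walk from origin (0, 0):
  seg 1: right by d12 = 1/10 → (1/10, 0)
  seg 2: left by d6 = 55 → (-549/10, 0)
  seg 3: right by d10 = 7/2 → (-257/5, 0)
  seg 4: right by d1 = 12 → (-197/5, 0)
  seg 5: down by d4 = 2 → (-197/5, -2)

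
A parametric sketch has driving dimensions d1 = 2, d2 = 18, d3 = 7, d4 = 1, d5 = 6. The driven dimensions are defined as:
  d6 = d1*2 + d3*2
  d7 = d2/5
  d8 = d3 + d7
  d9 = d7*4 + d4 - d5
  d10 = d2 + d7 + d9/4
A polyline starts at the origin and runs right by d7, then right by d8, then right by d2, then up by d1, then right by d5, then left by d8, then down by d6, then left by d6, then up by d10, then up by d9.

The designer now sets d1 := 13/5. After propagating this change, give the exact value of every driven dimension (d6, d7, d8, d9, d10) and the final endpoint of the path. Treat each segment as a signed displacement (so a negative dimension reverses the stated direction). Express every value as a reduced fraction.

Apply edit: d1 := 13/5
  d6 = d1*2 + d3*2 = 96/5
  d7 = d2/5 = 18/5
  d8 = d3 + d7 = 53/5
  d9 = d7*4 + d4 - d5 = 47/5
  d10 = d2 + d7 + d9/4 = 479/20
Walk from origin (0, 0):
  seg 1: right by d7 = 18/5 → (18/5, 0)
  seg 2: right by d8 = 53/5 → (71/5, 0)
  seg 3: right by d2 = 18 → (161/5, 0)
  seg 4: up by d1 = 13/5 → (161/5, 13/5)
  seg 5: right by d5 = 6 → (191/5, 13/5)
  seg 6: left by d8 = 53/5 → (138/5, 13/5)
  seg 7: down by d6 = 96/5 → (138/5, -83/5)
  seg 8: left by d6 = 96/5 → (42/5, -83/5)
  seg 9: up by d10 = 479/20 → (42/5, 147/20)
  seg 10: up by d9 = 47/5 → (42/5, 67/4)

d6 = 96/5
d7 = 18/5
d8 = 53/5
d9 = 47/5
d10 = 479/20
endpoint = (42/5, 67/4)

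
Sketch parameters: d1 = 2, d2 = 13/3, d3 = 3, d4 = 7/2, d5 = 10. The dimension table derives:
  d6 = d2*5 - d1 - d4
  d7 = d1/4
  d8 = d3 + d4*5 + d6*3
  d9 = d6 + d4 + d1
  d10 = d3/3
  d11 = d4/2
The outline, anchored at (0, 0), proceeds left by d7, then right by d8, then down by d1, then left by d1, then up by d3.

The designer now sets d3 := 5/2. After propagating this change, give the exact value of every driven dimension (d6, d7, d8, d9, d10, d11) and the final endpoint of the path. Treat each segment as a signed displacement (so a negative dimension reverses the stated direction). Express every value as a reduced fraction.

Apply edit: d3 := 5/2
  d6 = d2*5 - d1 - d4 = 97/6
  d7 = d1/4 = 1/2
  d8 = d3 + d4*5 + d6*3 = 137/2
  d9 = d6 + d4 + d1 = 65/3
  d10 = d3/3 = 5/6
  d11 = d4/2 = 7/4
Walk from origin (0, 0):
  seg 1: left by d7 = 1/2 → (-1/2, 0)
  seg 2: right by d8 = 137/2 → (68, 0)
  seg 3: down by d1 = 2 → (68, -2)
  seg 4: left by d1 = 2 → (66, -2)
  seg 5: up by d3 = 5/2 → (66, 1/2)

d6 = 97/6
d7 = 1/2
d8 = 137/2
d9 = 65/3
d10 = 5/6
d11 = 7/4
endpoint = (66, 1/2)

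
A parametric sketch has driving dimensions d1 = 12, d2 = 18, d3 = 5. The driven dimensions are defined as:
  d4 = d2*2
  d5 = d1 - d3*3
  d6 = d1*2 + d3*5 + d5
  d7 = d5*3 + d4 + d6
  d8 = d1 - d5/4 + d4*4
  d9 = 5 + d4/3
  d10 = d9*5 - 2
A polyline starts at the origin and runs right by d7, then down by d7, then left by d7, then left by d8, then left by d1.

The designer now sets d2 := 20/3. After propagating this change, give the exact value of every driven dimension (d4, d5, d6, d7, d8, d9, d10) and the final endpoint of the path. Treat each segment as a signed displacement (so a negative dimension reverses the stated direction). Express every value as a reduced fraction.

Apply edit: d2 := 20/3
  d4 = d2*2 = 40/3
  d5 = d1 - d3*3 = -3
  d6 = d1*2 + d3*5 + d5 = 46
  d7 = d5*3 + d4 + d6 = 151/3
  d8 = d1 - d5/4 + d4*4 = 793/12
  d9 = 5 + d4/3 = 85/9
  d10 = d9*5 - 2 = 407/9
Walk from origin (0, 0):
  seg 1: right by d7 = 151/3 → (151/3, 0)
  seg 2: down by d7 = 151/3 → (151/3, -151/3)
  seg 3: left by d7 = 151/3 → (0, -151/3)
  seg 4: left by d8 = 793/12 → (-793/12, -151/3)
  seg 5: left by d1 = 12 → (-937/12, -151/3)

d4 = 40/3
d5 = -3
d6 = 46
d7 = 151/3
d8 = 793/12
d9 = 85/9
d10 = 407/9
endpoint = (-937/12, -151/3)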